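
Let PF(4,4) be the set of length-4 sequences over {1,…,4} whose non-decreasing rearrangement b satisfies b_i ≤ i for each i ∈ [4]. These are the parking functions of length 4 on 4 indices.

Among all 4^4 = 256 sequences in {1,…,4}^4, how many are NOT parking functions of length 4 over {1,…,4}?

131

#PF = (5−4)·5^(4−1) = 1×125 = 125
Check (2,3,4,2) → sorted (2,2,3,4): b_1=2>1, not a PF.
4^4 − 125 = 256 − 125 = 131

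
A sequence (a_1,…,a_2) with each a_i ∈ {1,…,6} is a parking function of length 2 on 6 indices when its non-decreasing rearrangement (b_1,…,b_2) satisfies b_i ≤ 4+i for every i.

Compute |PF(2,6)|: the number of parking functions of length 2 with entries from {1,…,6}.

35

|PF(2,6)| = 5·7^1 = 5 · 7 = 35 (Pollak)
Example (4,5) → sorted (4,5): b_i ≤ 4+i ∀i, a PF.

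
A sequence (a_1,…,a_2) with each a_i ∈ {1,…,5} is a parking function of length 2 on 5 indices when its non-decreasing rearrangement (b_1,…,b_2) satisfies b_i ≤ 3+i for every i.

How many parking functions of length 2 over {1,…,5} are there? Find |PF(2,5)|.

|PF(2,5)| = (6−2)·6^(2−1) = 4 · 6 = 24 (Pollak)
Example (4,2) → sorted (2,4): b_i ≤ 3+i ∀i, a PF.

24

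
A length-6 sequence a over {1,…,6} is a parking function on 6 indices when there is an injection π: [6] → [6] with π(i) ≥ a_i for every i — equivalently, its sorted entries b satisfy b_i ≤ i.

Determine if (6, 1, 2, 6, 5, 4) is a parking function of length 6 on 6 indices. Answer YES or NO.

NO

Sorted: b = (1, 2, 4, 5, 6, 6).
  b_1=1 ≤ 1
  b_2=2 ≤ 2
  b_3=4 > 3
  fails at i=3 ⇒ NO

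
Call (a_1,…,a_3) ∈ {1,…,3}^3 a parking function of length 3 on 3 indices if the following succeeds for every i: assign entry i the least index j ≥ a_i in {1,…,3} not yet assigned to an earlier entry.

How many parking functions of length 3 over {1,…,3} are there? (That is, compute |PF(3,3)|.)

16

|PF(3,3)| = (4−3)·4^(3−1) = 1·16 = 16 (Konheim–Weiss)
Check (1,1,1) → sorted (1,1,1): b_i ≤ i ∀i, a PF.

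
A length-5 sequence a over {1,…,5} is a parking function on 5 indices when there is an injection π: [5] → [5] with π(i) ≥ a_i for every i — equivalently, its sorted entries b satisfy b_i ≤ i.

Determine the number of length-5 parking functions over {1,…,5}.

|PF(5,5)| = (5−5+1)·(5+1)^(5−1) = 1×1296 = 1296 (Konheim–Weiss)
Example (2,3,3,1,1) → sorted (1,1,2,3,3): b_i ≤ i ∀i, a PF.

1296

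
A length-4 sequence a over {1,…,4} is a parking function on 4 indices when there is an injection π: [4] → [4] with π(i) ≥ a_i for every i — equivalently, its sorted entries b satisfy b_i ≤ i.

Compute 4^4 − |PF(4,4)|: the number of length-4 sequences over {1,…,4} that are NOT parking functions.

131

|PF(4,4)| = (4+1−4)·(4+1)^{4−1} = 1·125 = 125
Example (4,4,3,2) → sorted (2,3,4,4): b_1=2>1, not a PF.
4^4 − 125 = 256 − 125 = 131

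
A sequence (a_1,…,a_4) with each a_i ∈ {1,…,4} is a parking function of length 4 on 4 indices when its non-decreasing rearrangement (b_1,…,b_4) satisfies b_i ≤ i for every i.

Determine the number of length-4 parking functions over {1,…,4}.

Count = (4+1−4)·(4+1)^{4−1} = 1 · 125 = 125 (Pollak)
Example (3,1,1,3) → sorted (1,1,3,3): b_i ≤ i ∀i, a PF.

125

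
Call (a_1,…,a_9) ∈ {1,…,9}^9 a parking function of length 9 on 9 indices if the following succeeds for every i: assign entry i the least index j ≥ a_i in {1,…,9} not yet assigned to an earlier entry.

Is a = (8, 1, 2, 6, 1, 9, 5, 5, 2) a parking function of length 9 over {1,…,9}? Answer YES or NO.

YES

Order a: b = (1, 1, 2, 2, 5, 5, 6, 8, 9).
  b_1=1 ≤ 1
  b_2=1 ≤ 2
  b_3=2 ≤ 3
  b_4=2 ≤ 4
  b_5=5 ≤ 5
  b_6=5 ≤ 6
  b_7=6 ≤ 7
  b_8=8 ≤ 8
  b_9=9 ≤ 9
All bounds hold ⇒ YES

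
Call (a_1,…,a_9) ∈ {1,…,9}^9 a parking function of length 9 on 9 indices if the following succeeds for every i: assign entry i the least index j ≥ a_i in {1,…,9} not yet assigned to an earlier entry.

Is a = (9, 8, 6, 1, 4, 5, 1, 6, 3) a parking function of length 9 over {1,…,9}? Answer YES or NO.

YES

Order a: b = (1, 1, 3, 4, 5, 6, 6, 8, 9).
  b_1=1 ≤ 1
  b_2=1 ≤ 2
  b_3=3 ≤ 3
  b_4=4 ≤ 4
  b_5=5 ≤ 5
  b_6=6 ≤ 6
  b_7=6 ≤ 7
  b_8=8 ≤ 8
  b_9=9 ≤ 9
All bounds hold ⇒ YES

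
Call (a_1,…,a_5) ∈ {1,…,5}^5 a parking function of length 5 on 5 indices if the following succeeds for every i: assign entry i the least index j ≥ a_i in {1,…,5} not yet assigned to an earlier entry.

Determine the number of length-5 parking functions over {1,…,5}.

1296

Count = (5+1−5)·(5+1)^{5−1} = 1×1296 = 1296
One tuple (5,2,1,1,3) → sorted (1,1,2,3,5): b_i ≤ i ∀i, a PF.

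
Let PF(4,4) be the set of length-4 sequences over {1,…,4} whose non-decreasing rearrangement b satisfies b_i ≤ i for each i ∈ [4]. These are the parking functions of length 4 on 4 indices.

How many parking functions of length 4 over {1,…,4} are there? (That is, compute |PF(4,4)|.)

Count = (4+1−4)·(4+1)^{4−1} = 1 · 125 = 125 [KW]
E.g. (1,2,2,1) → sorted (1,1,2,2): b_i ≤ i ∀i, a PF.

125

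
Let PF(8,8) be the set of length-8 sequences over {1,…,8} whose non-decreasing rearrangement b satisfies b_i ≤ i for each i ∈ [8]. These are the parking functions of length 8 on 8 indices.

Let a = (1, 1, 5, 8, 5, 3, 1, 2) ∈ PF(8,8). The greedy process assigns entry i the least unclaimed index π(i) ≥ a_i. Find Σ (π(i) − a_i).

Σπ(i) = 1+…+8 = 36; Σa = 1+1+5+8+5+3+1+2 = 26; disp = 36−26 = 10.

10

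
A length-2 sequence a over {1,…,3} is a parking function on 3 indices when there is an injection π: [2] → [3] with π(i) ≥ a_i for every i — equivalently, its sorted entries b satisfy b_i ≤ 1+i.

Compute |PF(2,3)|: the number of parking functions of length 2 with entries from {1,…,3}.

#PF = (3−2+1)·(3+1)^(2−1) = 2 · 4 = 8 (Konheim–Weiss)
Example (3,2) → sorted (2,3): b_i ≤ 1+i ∀i, a PF.

8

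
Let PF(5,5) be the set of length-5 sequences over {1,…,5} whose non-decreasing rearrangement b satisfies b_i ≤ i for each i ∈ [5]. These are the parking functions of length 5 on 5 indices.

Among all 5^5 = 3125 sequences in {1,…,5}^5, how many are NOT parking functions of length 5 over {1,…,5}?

1829

|PF| = (6−5)·6^(5−1) = 1 · 1296 = 1296
Example (5,5,4,3,1) → sorted (1,3,4,5,5): b_2=3>2, not a PF.
Total 3125; non-PF = 3125−1296 = 1829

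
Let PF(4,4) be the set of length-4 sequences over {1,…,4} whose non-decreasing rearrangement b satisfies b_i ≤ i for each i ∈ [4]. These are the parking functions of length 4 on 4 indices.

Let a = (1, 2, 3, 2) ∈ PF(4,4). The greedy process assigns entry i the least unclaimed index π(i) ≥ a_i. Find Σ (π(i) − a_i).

2

Σπ(i) = 1+…+4 = 10; Σa = 1+2+3+2 = 8; disp = 10−8 = 2.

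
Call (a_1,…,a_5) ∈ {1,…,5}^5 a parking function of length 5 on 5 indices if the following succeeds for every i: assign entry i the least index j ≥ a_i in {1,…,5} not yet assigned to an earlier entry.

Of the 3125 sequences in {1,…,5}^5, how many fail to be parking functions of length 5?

1829

|PF| = (5+1−5)·(5+1)^{5−1} = 1×1296 = 1296 (Konheim–Weiss)
Example (4,5,3,3,4) → sorted (3,3,4,4,5): b_1=3>1, not a PF.
Total 3125; non-PF = 3125−1296 = 1829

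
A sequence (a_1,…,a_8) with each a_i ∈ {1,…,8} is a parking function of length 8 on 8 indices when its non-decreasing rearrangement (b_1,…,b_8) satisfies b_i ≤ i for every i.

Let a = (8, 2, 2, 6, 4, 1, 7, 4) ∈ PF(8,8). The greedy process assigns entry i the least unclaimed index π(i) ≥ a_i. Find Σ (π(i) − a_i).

2

Σπ = 8·9/2 = 36 (π permutes [8]); Σa = 8+2+2+6+4+1+7+4 = 34; disp = 36−34 = 2.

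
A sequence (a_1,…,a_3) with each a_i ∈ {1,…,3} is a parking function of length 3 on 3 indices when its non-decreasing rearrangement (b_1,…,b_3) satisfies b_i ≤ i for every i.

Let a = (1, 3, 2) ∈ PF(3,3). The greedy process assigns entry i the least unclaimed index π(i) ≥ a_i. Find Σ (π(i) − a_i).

0

Σπ = 6 ({1..3} each once); Σa = 1+3+2 = 6; disp = 6−6 = 0.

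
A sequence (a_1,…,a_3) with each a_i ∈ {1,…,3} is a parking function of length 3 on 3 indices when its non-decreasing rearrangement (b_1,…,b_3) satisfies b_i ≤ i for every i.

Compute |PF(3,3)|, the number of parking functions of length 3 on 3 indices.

#PF = 1·4^2 = 1×16 = 16
Example (2,3,1) → sorted (1,2,3): b_i ≤ i ∀i, a PF.

16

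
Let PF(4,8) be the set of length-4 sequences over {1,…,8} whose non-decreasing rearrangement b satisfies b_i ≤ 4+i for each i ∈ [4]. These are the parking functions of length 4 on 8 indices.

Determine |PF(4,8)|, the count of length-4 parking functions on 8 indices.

3645

|PF(4,8)| = 5·9^3 = 5×729 = 3645
E.g. (4,6,8,6) → sorted (4,6,6,8): b_i ≤ 4+i ∀i, a PF.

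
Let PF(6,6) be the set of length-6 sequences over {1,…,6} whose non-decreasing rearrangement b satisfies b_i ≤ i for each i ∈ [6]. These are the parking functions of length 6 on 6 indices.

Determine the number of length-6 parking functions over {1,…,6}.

|PF| = 1·7^5 = 1 · 16807 = 16807
Check (2,5,5,4,2,1) → sorted (1,2,2,4,5,5): b_i ≤ i ∀i, a PF.

16807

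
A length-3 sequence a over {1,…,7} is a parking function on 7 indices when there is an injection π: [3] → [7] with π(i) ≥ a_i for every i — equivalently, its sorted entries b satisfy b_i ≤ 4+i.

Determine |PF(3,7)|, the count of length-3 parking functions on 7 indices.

320

|PF| = (7−3+1)·(7+1)^(3−1) = 5 · 64 = 320 [KW]
Check (1,6,6) → sorted (1,6,6): b_i ≤ 4+i ∀i, a PF.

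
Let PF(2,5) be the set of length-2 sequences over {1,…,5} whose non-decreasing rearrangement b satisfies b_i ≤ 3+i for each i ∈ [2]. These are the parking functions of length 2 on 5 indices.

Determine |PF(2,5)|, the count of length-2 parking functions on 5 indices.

Count = (6−2)·6^(2−1) = 4·6 = 24 (Konheim–Weiss)
Example (3,1) → sorted (1,3): b_i ≤ 3+i ∀i, a PF.

24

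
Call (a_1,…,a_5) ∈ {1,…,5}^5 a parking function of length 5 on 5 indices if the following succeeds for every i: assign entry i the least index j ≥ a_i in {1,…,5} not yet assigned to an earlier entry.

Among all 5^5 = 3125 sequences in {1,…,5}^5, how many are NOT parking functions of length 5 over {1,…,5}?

#PF = (5+1−5)·(5+1)^{5−1} = 1×1296 = 1296 [KW]
Check (4,2,5,5,5) → sorted (2,4,5,5,5): b_1=2>1, not a PF.
So 3125 − 1296 = 1829 fail.

1829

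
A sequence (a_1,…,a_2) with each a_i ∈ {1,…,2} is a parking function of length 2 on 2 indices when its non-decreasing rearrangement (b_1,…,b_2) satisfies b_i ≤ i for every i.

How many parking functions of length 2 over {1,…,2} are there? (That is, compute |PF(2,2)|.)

3

Count = (2+1−2)·(2+1)^{2−1} = 1 · 3 = 3
One tuple (1,2) → sorted (1,2): b_i ≤ i ∀i, a PF.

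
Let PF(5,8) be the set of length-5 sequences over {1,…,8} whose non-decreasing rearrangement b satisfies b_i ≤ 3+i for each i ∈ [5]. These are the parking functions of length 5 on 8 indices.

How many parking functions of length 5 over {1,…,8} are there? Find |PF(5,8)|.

26244

#PF = (8−5+1)·(8+1)^(5−1) = 4 · 6561 = 26244
One tuple (5,1,7,1,6) → sorted (1,1,5,6,7): b_i ≤ 3+i ∀i, a PF.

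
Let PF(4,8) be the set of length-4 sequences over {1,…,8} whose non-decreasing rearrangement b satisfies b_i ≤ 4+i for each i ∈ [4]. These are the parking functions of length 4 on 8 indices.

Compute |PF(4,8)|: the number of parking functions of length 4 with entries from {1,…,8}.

3645

Count = (9−4)·9^(4−1) = 5×729 = 3645
E.g. (5,4,4,1) → sorted (1,4,4,5): b_i ≤ 4+i ∀i, a PF.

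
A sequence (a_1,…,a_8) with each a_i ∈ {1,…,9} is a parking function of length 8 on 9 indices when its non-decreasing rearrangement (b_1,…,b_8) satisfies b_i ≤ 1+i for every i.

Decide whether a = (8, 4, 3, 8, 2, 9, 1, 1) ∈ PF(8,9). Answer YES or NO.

Rearranged: b = (1, 1, 2, 3, 4, 8, 8, 9).
  b_1=1 ≤ 2
  b_2=1 ≤ 3
  b_3=2 ≤ 4
  b_4=3 ≤ 5
  b_5=4 ≤ 6
  b_6=8 > 7
  fails at i=6 ⇒ NO

NO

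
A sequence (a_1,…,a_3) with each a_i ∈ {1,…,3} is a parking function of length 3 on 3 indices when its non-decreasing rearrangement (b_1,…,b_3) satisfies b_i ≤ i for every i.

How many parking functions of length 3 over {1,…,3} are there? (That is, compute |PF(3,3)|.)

|PF| = (3+1−3)·(3+1)^{3−1} = 1·16 = 16 (Pollak)
Check (3,2,1) → sorted (1,2,3): b_i ≤ i ∀i, a PF.

16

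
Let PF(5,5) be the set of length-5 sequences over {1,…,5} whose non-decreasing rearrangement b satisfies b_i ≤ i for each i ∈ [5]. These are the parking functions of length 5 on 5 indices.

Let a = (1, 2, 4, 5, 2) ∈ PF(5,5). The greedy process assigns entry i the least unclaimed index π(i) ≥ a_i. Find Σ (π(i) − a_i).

1

Σπ = 5·6/2 = 15 (π permutes [5]); Σa = 1+2+4+5+2 = 14; disp = 15−14 = 1.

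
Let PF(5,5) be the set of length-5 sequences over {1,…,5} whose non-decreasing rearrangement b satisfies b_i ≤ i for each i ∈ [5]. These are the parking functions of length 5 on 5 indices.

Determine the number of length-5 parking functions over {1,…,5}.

|PF| = (5−5+1)·(5+1)^(5−1) = 1 · 1296 = 1296 [KW]
Example (4,1,4,2,2) → sorted (1,2,2,4,4): b_i ≤ i ∀i, a PF.

1296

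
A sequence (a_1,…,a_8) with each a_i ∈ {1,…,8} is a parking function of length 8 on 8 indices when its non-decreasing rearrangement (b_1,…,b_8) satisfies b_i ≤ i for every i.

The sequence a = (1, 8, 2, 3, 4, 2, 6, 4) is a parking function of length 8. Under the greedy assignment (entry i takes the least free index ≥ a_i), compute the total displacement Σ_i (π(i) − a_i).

6

Σπ = 36 ({1..8} each once); Σa = 1+8+2+3+4+2+6+4 = 30; disp = 36−30 = 6.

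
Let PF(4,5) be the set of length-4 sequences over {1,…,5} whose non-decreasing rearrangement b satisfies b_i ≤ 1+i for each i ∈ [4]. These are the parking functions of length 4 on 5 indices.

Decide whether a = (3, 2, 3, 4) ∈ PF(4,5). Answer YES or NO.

YES

Rearranged: b = (2, 3, 3, 4).
  b_1=2 ≤ 2
  b_2=3 ≤ 3
  b_3=3 ≤ 4
  b_4=4 ≤ 5
All bounds hold ⇒ YES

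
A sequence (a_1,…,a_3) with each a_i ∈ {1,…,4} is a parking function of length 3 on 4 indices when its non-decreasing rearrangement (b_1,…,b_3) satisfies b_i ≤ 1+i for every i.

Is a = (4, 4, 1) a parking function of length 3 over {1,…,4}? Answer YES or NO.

Rearranged: b = (1, 4, 4).
  b_1=1 ≤ 2
  b_2=4 > 3
  fails at i=2 ⇒ NO

NO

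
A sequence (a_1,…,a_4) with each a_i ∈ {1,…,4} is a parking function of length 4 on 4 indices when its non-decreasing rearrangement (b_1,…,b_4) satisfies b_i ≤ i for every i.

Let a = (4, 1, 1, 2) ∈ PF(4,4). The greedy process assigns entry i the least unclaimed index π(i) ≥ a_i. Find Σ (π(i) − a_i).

2

Σπ = 10 ({1..4} each once); Σa = 4+1+1+2 = 8; disp = 10−8 = 2.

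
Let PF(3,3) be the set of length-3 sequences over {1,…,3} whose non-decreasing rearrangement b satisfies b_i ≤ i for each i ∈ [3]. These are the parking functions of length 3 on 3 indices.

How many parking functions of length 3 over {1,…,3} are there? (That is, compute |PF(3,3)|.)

16

|PF| = (4−3)·4^(3−1) = 1 · 16 = 16 (Konheim–Weiss)
Example (2,3,1) → sorted (1,2,3): b_i ≤ i ∀i, a PF.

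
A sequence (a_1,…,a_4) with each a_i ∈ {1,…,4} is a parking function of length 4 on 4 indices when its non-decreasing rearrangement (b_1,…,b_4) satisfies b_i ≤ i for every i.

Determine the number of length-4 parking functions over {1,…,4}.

#PF = 1·5^3 = 1×125 = 125 (Pollak)
Check (2,1,2,3) → sorted (1,2,2,3): b_i ≤ i ∀i, a PF.

125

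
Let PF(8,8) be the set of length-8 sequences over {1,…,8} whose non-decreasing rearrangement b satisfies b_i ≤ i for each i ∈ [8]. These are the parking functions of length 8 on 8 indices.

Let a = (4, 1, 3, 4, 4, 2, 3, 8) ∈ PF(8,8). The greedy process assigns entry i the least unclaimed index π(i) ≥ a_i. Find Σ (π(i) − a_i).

7

Σπ = 8·9/2 = 36 (π permutes [8]); Σa = 4+1+3+4+4+2+3+8 = 29; disp = 36−29 = 7.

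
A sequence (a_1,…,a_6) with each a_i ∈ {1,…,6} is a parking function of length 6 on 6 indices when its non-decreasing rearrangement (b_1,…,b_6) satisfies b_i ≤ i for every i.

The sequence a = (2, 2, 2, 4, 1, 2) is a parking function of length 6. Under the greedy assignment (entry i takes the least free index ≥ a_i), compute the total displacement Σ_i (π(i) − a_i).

Σπ = 21 ({1..6} each once); Σa = 2+2+2+4+1+2 = 13; disp = 21−13 = 8.

8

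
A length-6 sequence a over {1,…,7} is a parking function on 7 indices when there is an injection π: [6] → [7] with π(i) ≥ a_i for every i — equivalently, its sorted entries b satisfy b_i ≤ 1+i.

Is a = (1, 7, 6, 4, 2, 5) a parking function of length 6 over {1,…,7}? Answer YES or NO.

Rearranged: b = (1, 2, 4, 5, 6, 7).
  b_1=1 ≤ 2
  b_2=2 ≤ 3
  b_3=4 ≤ 4
  b_4=5 ≤ 5
  b_5=6 ≤ 6
  b_6=7 ≤ 7
All bounds hold ⇒ YES

YES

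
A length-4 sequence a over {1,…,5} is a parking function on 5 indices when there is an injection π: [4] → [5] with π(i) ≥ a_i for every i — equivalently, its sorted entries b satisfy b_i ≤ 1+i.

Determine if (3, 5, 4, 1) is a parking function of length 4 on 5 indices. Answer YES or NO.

YES

Rearranged: b = (1, 3, 4, 5).
  b_1=1 ≤ 2
  b_2=3 ≤ 3
  b_3=4 ≤ 4
  b_4=5 ≤ 5
All bounds hold ⇒ YES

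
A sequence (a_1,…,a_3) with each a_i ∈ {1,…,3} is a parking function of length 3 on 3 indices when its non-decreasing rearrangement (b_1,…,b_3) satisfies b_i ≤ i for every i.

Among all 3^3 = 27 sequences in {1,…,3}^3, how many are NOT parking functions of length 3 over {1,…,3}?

Count = (3−3+1)·(3+1)^(3−1) = 1×16 = 16 [KW]
Check (2,3,2) → sorted (2,2,3): b_1=2>1, not a PF.
Total 27; non-PF = 27−16 = 11

11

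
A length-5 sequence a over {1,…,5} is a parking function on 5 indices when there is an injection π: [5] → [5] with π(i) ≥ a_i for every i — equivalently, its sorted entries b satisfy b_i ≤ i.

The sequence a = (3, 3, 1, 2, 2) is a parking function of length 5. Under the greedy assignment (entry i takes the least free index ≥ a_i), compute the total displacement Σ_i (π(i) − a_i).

4

Σπ = 15 ({1..5} each once); Σa = 3+3+1+2+2 = 11; disp = 15−11 = 4.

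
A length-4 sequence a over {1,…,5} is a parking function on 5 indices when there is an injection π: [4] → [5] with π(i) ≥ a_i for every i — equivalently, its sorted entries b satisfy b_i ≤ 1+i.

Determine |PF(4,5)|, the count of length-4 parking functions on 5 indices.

Count = 2·6^3 = 2×216 = 432 (Pollak)
Example (4,2,5,1) → sorted (1,2,4,5): b_i ≤ 1+i ∀i, a PF.

432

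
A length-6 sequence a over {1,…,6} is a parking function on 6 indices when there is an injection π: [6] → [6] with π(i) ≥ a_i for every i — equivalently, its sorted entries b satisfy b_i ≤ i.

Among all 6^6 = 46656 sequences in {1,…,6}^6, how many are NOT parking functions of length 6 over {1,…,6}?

|PF(6,6)| = 1·7^5 = 1 · 16807 = 16807
Example (4,6,5,2,6,3) → sorted (2,3,4,5,6,6): b_1=2>1, not a PF.
Total 46656; non-PF = 46656−16807 = 29849

29849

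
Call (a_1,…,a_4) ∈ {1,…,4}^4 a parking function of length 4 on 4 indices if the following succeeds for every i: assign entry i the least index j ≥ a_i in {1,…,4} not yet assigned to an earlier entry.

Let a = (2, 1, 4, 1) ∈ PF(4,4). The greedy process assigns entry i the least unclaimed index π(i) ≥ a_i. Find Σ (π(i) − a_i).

2

Σπ = 4·5/2 = 10 (π permutes [4]); Σa = 2+1+4+1 = 8; disp = 10−8 = 2.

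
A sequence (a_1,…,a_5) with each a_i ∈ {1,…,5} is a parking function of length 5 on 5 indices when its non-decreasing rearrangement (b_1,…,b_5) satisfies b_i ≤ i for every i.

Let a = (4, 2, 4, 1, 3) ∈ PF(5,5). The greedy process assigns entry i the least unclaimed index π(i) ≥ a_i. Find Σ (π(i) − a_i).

Σπ = 5·6/2 = 15 (π permutes [5]); Σa = 4+2+4+1+3 = 14; disp = 15−14 = 1.

1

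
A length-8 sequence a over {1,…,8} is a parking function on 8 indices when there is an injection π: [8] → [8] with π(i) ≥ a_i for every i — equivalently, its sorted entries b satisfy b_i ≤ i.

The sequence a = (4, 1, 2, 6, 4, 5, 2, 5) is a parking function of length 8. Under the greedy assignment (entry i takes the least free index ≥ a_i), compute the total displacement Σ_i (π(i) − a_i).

7

Σπ = 8·9/2 = 36 (π permutes [8]); Σa = 4+1+2+6+4+5+2+5 = 29; disp = 36−29 = 7.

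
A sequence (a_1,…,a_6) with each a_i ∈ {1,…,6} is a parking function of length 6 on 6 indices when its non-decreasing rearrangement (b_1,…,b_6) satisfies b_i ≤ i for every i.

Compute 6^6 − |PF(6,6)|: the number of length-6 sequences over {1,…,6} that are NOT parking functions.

29849

|PF(6,6)| = (6−6+1)·(6+1)^(6−1) = 1×16807 = 16807
Check (6,3,5,5,2,6) → sorted (2,3,5,5,6,6): b_1=2>1, not a PF.
6^6 − 16807 = 46656 − 16807 = 29849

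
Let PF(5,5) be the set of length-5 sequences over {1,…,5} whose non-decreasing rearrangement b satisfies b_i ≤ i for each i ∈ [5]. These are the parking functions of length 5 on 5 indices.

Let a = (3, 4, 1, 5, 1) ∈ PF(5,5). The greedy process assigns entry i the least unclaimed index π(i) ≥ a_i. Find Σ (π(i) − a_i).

1

Σπ(i) = 1+…+5 = 15; Σa = 3+4+1+5+1 = 14; disp = 15−14 = 1.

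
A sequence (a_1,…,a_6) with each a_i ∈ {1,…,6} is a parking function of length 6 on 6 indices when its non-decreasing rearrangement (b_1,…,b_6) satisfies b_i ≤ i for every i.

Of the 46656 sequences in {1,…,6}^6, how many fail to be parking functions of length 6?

29849

Count = (6−6+1)·(6+1)^(6−1) = 1×16807 = 16807
E.g. (5,3,6,3,4,3) → sorted (3,3,3,4,5,6): b_1=3>1, not a PF.
So 46656 − 16807 = 29849 fail.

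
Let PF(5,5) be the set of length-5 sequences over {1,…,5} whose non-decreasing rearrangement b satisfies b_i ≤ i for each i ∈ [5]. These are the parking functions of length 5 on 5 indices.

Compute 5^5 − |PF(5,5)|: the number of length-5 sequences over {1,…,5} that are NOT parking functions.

|PF| = 1·6^4 = 1×1296 = 1296 (Pollak)
One tuple (3,4,4,2,5) → sorted (2,3,4,4,5): b_1=2>1, not a PF.
5^5 − 1296 = 3125 − 1296 = 1829

1829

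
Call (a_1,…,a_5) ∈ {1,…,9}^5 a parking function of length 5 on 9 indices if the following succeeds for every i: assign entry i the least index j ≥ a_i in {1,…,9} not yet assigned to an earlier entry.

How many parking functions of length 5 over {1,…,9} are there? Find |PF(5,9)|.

Count = (9−5+1)·(9+1)^(5−1) = 5×10000 = 50000 [KW]
Example (3,3,9,4,3) → sorted (3,3,3,4,9): b_i ≤ 4+i ∀i, a PF.

50000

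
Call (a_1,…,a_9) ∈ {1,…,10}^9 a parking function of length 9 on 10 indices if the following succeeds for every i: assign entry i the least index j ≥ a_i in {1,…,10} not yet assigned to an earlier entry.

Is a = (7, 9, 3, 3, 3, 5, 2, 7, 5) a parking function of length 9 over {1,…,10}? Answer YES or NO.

YES

Rearranged: b = (2, 3, 3, 3, 5, 5, 7, 7, 9).
  b_1=2 ≤ 2
  b_2=3 ≤ 3
  b_3=3 ≤ 4
  b_4=3 ≤ 5
  b_5=5 ≤ 6
  b_6=5 ≤ 7
  b_7=7 ≤ 8
  b_8=7 ≤ 9
  b_9=9 ≤ 10
All bounds hold ⇒ YES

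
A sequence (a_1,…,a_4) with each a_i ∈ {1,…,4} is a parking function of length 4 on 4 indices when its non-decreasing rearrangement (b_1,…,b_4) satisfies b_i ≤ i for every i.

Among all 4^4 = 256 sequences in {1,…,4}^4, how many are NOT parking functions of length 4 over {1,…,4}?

131

Count = 1·5^3 = 1×125 = 125 [KW]
E.g. (3,2,2,2) → sorted (2,2,2,3): b_1=2>1, not a PF.
So 256 − 125 = 131 fail.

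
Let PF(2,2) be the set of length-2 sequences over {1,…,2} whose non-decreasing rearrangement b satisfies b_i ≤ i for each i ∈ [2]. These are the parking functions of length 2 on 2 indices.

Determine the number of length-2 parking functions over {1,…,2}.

3

|PF(2,2)| = 1·3^1 = 1 · 3 = 3 (Konheim–Weiss)
E.g. (2,1) → sorted (1,2): b_i ≤ i ∀i, a PF.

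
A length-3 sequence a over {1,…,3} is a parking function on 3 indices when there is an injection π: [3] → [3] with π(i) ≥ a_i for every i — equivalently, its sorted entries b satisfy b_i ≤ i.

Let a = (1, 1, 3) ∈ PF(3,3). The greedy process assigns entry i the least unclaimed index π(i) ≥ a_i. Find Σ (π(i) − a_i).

1

Σπ = 6 ({1..3} each once); Σa = 1+1+3 = 5; disp = 6−5 = 1.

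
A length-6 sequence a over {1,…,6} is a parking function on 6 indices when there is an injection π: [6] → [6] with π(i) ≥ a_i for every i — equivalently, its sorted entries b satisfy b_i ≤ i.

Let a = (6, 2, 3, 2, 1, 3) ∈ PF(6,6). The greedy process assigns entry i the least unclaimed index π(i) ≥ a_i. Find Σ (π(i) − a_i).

4

Σπ(i) = 1+…+6 = 21; Σa = 6+2+3+2+1+3 = 17; disp = 21−17 = 4.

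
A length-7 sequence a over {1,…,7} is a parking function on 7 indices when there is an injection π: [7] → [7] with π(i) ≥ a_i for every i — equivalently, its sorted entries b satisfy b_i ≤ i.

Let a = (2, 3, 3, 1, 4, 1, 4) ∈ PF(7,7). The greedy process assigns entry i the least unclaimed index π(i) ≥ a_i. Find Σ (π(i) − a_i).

Σπ(i) = 1+…+7 = 28; Σa = 2+3+3+1+4+1+4 = 18; disp = 28−18 = 10.

10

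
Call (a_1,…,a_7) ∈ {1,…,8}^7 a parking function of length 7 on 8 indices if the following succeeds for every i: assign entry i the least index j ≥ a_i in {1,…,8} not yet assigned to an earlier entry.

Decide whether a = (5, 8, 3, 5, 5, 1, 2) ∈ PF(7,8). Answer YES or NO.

Sorted: b = (1, 2, 3, 5, 5, 5, 8).
  b_1=1 ≤ 2
  b_2=2 ≤ 3
  b_3=3 ≤ 4
  b_4=5 ≤ 5
  b_5=5 ≤ 6
  b_6=5 ≤ 7
  b_7=8 ≤ 8
All bounds hold ⇒ YES

YES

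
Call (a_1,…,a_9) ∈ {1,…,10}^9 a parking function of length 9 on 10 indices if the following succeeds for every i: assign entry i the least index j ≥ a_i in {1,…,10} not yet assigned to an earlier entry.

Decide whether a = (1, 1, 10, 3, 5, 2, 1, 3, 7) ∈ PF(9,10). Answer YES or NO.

Sorted: b = (1, 1, 1, 2, 3, 3, 5, 7, 10).
  b_1=1 ≤ 2
  b_2=1 ≤ 3
  b_3=1 ≤ 4
  b_4=2 ≤ 5
  b_5=3 ≤ 6
  b_6=3 ≤ 7
  b_7=5 ≤ 8
  b_8=7 ≤ 9
  b_9=10 ≤ 10
All bounds hold ⇒ YES

YES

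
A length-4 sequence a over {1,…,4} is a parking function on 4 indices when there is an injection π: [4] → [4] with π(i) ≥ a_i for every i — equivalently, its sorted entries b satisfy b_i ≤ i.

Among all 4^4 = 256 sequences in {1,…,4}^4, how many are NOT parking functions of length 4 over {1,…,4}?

131

#PF = 1·5^3 = 1 · 125 = 125 (Konheim–Weiss)
One tuple (3,3,4,4) → sorted (3,3,4,4): b_1=3>1, not a PF.
So 256 − 125 = 131 fail.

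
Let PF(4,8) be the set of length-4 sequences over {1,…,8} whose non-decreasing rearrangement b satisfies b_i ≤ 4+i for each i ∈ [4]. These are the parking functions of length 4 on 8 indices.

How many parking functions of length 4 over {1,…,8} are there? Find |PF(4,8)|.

#PF = (8−4+1)·(8+1)^(4−1) = 5×729 = 3645 (Konheim–Weiss)
E.g. (8,1,2,6) → sorted (1,2,6,8): b_i ≤ 4+i ∀i, a PF.

3645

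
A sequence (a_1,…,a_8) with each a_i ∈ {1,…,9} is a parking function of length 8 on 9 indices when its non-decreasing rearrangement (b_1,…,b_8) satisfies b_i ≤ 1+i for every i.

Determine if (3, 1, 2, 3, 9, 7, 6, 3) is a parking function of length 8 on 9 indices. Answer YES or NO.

YES

Rearranged: b = (1, 2, 3, 3, 3, 6, 7, 9).
  b_1=1 ≤ 2
  b_2=2 ≤ 3
  b_3=3 ≤ 4
  b_4=3 ≤ 5
  b_5=3 ≤ 6
  b_6=6 ≤ 7
  b_7=7 ≤ 8
  b_8=9 ≤ 9
All bounds hold ⇒ YES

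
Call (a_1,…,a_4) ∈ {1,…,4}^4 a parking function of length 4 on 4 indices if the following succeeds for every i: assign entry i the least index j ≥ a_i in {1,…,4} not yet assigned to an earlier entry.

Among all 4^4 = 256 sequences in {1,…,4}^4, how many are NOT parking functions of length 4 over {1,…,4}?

|PF| = (4+1−4)·(4+1)^{4−1} = 1×125 = 125 [KW]
One tuple (4,4,4,4) → sorted (4,4,4,4): b_1=4>1, not a PF.
4^4 − 125 = 256 − 125 = 131

131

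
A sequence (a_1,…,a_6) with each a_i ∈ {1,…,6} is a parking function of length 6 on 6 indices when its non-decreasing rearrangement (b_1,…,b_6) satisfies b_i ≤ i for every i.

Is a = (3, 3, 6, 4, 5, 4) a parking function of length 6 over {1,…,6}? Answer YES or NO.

NO

Sorted: b = (3, 3, 4, 4, 5, 6).
  b_1=3 > 1
  fails at i=1 ⇒ NO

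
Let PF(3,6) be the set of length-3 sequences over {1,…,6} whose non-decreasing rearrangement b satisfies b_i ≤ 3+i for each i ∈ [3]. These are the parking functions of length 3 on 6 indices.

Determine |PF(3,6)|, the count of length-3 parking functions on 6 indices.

|PF(3,6)| = (6+1−3)·(6+1)^{3−1} = 4×49 = 196 (Konheim–Weiss)
One tuple (6,2,4) → sorted (2,4,6): b_i ≤ 3+i ∀i, a PF.

196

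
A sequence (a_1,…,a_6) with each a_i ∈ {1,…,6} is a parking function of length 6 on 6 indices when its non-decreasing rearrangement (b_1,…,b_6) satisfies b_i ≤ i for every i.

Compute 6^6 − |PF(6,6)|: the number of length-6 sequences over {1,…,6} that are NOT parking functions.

29849

|PF(6,6)| = (6−6+1)·(6+1)^(6−1) = 1 · 16807 = 16807 (Pollak)
Check (1,2,6,1,6,4) → sorted (1,1,2,4,6,6): b_5=6>5, not a PF.
Total 46656; non-PF = 46656−16807 = 29849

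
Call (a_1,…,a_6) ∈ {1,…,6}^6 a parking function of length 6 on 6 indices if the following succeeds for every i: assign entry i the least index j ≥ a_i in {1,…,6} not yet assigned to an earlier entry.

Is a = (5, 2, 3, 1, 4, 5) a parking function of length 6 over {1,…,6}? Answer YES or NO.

Sorted: b = (1, 2, 3, 4, 5, 5).
  b_1=1 ≤ 1
  b_2=2 ≤ 2
  b_3=3 ≤ 3
  b_4=4 ≤ 4
  b_5=5 ≤ 5
  b_6=5 ≤ 6
All bounds hold ⇒ YES

YES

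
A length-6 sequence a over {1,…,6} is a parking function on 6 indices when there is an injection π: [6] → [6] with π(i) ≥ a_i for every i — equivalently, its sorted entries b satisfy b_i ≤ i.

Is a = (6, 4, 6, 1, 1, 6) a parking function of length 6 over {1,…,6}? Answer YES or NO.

NO

Order a: b = (1, 1, 4, 6, 6, 6).
  b_1=1 ≤ 1
  b_2=1 ≤ 2
  b_3=4 > 3
  fails at i=3 ⇒ NO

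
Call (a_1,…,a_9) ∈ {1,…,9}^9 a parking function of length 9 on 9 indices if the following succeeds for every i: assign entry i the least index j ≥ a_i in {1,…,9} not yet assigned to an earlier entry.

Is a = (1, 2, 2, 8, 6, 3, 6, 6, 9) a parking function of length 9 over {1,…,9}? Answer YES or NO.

NO

Sorted: b = (1, 2, 2, 3, 6, 6, 6, 8, 9).
  b_1=1 ≤ 1
  b_2=2 ≤ 2
  b_3=2 ≤ 3
  b_4=3 ≤ 4
  b_5=6 > 5
  fails at i=5 ⇒ NO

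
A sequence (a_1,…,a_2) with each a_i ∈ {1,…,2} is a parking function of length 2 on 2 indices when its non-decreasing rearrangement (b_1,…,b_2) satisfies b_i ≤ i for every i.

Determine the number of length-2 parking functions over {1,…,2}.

3

#PF = (2−2+1)·(2+1)^(2−1) = 1 · 3 = 3
One tuple (1,2) → sorted (1,2): b_i ≤ i ∀i, a PF.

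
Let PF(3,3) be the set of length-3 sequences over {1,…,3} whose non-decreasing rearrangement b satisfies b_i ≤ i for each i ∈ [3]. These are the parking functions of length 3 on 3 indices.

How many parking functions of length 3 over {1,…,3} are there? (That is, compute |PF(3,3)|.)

16

Count = (4−3)·4^(3−1) = 1·16 = 16
E.g. (2,1,1) → sorted (1,1,2): b_i ≤ i ∀i, a PF.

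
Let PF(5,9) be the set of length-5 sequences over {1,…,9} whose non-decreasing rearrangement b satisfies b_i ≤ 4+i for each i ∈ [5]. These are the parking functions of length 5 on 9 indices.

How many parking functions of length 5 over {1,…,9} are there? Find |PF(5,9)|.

50000

#PF = (9−5+1)·(9+1)^(5−1) = 5 · 10000 = 50000 (Pollak)
Check (1,7,7,1,3) → sorted (1,1,3,7,7): b_i ≤ 4+i ∀i, a PF.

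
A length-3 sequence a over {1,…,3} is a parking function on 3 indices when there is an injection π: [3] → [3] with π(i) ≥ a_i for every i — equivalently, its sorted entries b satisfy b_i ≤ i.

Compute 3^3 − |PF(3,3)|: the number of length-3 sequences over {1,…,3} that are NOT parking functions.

#PF = (3+1−3)·(3+1)^{3−1} = 1×16 = 16 (Pollak)
E.g. (1,3,3) → sorted (1,3,3): b_2=3>2, not a PF.
Total 27; non-PF = 27−16 = 11

11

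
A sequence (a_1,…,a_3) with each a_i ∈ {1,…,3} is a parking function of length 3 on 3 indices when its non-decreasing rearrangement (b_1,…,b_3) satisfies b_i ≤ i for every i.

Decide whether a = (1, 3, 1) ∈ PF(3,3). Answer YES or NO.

YES

Rearranged: b = (1, 1, 3).
  b_1=1 ≤ 1
  b_2=1 ≤ 2
  b_3=3 ≤ 3
All bounds hold ⇒ YES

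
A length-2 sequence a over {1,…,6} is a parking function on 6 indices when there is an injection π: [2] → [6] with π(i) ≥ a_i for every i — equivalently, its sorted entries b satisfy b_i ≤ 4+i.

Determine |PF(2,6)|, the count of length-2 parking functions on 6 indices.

35

|PF(2,6)| = (7−2)·7^(2−1) = 5 · 7 = 35 (Konheim–Weiss)
One tuple (4,1) → sorted (1,4): b_i ≤ 4+i ∀i, a PF.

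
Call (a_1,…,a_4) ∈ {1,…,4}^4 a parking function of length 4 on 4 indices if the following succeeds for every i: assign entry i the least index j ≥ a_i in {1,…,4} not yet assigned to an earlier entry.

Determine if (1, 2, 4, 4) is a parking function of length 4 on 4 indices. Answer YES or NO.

Sorted: b = (1, 2, 4, 4).
  b_1=1 ≤ 1
  b_2=2 ≤ 2
  b_3=4 > 3
  fails at i=3 ⇒ NO

NO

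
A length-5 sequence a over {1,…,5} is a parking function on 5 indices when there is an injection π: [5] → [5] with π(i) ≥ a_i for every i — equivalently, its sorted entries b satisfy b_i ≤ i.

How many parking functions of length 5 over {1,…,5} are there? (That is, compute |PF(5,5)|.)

|PF(5,5)| = (6−5)·6^(5−1) = 1·1296 = 1296 (Pollak)
Check (3,1,2,3,3) → sorted (1,2,3,3,3): b_i ≤ i ∀i, a PF.

1296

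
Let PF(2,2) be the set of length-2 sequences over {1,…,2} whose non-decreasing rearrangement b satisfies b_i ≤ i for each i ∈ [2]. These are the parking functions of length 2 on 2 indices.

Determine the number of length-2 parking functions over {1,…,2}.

Count = (2+1−2)·(2+1)^{2−1} = 1×3 = 3
E.g. (2,1) → sorted (1,2): b_i ≤ i ∀i, a PF.

3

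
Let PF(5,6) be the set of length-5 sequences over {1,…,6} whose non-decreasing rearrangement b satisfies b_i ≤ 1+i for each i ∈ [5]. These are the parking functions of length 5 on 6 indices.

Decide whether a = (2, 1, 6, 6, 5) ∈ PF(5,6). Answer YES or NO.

NO

Rearranged: b = (1, 2, 5, 6, 6).
  b_1=1 ≤ 2
  b_2=2 ≤ 3
  b_3=5 > 4
  fails at i=3 ⇒ NO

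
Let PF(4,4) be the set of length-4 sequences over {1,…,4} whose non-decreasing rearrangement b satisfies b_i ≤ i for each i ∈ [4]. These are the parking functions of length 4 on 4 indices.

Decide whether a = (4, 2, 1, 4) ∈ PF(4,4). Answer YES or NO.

NO

Rearranged: b = (1, 2, 4, 4).
  b_1=1 ≤ 1
  b_2=2 ≤ 2
  b_3=4 > 3
  fails at i=3 ⇒ NO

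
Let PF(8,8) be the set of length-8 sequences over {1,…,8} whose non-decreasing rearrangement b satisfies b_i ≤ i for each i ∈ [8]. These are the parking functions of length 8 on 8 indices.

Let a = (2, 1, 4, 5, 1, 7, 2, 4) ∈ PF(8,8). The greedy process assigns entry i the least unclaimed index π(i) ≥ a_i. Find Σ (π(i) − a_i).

10

Σπ(i) = 1+…+8 = 36; Σa = 2+1+4+5+1+7+2+4 = 26; disp = 36−26 = 10.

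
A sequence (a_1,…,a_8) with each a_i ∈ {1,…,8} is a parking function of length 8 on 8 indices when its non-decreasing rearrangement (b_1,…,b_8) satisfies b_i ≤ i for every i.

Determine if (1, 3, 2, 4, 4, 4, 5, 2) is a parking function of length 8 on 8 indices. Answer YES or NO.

YES

Rearranged: b = (1, 2, 2, 3, 4, 4, 4, 5).
  b_1=1 ≤ 1
  b_2=2 ≤ 2
  b_3=2 ≤ 3
  b_4=3 ≤ 4
  b_5=4 ≤ 5
  b_6=4 ≤ 6
  b_7=4 ≤ 7
  b_8=5 ≤ 8
All bounds hold ⇒ YES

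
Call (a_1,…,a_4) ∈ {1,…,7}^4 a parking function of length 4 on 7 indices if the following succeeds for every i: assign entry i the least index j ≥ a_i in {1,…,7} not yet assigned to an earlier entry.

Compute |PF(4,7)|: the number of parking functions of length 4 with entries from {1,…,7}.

|PF(4,7)| = (7+1−4)·(7+1)^{4−1} = 4×512 = 2048 [KW]
One tuple (6,5,7,2) → sorted (2,5,6,7): b_i ≤ 3+i ∀i, a PF.

2048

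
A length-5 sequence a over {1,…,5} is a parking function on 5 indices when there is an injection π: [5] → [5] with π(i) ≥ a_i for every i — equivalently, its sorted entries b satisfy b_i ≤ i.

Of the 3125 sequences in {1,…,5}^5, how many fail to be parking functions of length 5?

1829

#PF = (5+1−5)·(5+1)^{5−1} = 1 · 1296 = 1296 (Pollak)
E.g. (4,4,5,5,2) → sorted (2,4,4,5,5): b_1=2>1, not a PF.
So 3125 − 1296 = 1829 fail.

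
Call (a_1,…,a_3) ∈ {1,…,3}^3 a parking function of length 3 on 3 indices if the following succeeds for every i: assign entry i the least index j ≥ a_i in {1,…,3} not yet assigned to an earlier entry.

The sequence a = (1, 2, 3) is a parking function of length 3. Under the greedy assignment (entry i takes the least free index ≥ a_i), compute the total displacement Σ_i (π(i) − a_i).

Σπ = 3·4/2 = 6 (π permutes [3]); Σa = 1+2+3 = 6; disp = 6−6 = 0.

0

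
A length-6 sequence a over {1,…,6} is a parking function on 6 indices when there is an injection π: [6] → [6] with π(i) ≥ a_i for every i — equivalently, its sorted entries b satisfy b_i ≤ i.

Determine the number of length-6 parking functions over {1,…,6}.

#PF = (6+1−6)·(6+1)^{6−1} = 1×16807 = 16807 (Pollak)
Check (2,2,2,4,5,1) → sorted (1,2,2,2,4,5): b_i ≤ i ∀i, a PF.

16807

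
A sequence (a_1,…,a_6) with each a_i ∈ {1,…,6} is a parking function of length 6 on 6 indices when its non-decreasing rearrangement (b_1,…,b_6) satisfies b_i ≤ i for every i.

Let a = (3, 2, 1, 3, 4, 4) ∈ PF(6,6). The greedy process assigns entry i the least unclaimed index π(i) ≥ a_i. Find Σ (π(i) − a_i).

Σπ = 6·7/2 = 21 (π permutes [6]); Σa = 3+2+1+3+4+4 = 17; disp = 21−17 = 4.

4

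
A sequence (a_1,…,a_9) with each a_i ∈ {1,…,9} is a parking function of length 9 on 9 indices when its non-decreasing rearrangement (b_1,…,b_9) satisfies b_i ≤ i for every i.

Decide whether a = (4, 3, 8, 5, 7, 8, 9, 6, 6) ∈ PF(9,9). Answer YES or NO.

NO

Sorted: b = (3, 4, 5, 6, 6, 7, 8, 8, 9).
  b_1=3 > 1
  fails at i=1 ⇒ NO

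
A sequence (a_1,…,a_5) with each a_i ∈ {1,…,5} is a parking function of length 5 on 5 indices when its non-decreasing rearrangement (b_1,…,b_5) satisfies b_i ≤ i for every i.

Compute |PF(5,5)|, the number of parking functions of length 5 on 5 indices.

1296

Count = (6−5)·6^(5−1) = 1·1296 = 1296
Example (2,3,3,4,1) → sorted (1,2,3,3,4): b_i ≤ i ∀i, a PF.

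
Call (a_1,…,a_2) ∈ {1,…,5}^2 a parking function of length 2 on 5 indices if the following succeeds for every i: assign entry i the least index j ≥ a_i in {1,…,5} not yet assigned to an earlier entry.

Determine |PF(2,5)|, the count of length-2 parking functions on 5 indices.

24

|PF(2,5)| = 4·6^1 = 4×6 = 24 (Pollak)
Example (1,1) → sorted (1,1): b_i ≤ 3+i ∀i, a PF.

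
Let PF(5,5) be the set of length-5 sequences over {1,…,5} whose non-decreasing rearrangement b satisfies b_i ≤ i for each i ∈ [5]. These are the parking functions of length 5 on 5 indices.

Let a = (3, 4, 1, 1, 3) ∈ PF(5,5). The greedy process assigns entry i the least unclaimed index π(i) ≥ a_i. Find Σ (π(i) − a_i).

3

Σπ = 5·6/2 = 15 (π permutes [5]); Σa = 3+4+1+1+3 = 12; disp = 15−12 = 3.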